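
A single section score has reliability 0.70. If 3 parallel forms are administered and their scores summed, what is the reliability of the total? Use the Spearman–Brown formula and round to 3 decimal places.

0.875

ρ_k = kρ / (1 + (k−1)ρ) = 3·0.70 / (1 + 2·0.70) = 2.100 / 2.400 = 0.875.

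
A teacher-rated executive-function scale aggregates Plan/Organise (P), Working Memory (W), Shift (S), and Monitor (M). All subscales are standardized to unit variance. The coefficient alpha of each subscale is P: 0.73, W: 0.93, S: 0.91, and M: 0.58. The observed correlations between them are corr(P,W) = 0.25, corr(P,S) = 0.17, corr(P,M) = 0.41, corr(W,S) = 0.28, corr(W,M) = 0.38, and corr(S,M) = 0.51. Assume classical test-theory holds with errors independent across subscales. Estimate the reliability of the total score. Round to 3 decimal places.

Var(P+W+S+M) = 4 + 2·[0.25 + 0.17 + 0.41 + 0.28 + 0.38 + 0.51] = 4 + 4 = 8.
With uncorrelated errors the cross-covariances are all true-score covariance, so they carry over unchanged; only the diagonal terms shrink to ρᵢσᵢ².
True-score variance = [0.73 + 0.93 + 0.91 + 0.58] + 4 = 3.15 + 4 = 7.15.
Reliability = 7.15 / 8 = 0.894.

0.894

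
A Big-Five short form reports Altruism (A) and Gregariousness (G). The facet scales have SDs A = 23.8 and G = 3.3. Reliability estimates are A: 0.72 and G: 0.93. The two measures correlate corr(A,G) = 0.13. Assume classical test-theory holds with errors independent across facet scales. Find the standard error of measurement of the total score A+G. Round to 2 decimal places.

12.62

Var(total) = 577.33 + 20.4204 = 597.75.
True-score variance = 417.965 + 20.4204 = 438.385, so reliability = 0.7334.
Error variance = 597.75 − 438.385 = 159.365; SEM = √159.365 = 12.62.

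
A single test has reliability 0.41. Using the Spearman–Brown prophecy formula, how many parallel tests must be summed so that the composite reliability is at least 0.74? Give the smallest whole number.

k ≥ ρ*(1−ρ₁)/(ρ₁(1−ρ*)) = 0.74·0.59 / (0.41·0.26) = 4.096.
Smallest integer k = 5.

5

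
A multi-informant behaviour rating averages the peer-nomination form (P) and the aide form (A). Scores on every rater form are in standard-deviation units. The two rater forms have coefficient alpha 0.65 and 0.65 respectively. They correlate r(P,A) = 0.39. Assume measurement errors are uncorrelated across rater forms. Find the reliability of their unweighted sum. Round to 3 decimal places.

Var(P+A) = 2 + 2·[0.39] = 2 + 0.78 = 2.78.
Because errors are independent across components, Cov(Tᵢ,Tⱼ) = Cov(Xᵢ,Xⱼ); the off-diagonal part of the true-score variance is the same as above.
True-score variance = [0.65 + 0.65] + 0.78 = 1.3 + 0.78 = 2.08.
Reliability = 2.08 / 2.78 = 0.748.

0.748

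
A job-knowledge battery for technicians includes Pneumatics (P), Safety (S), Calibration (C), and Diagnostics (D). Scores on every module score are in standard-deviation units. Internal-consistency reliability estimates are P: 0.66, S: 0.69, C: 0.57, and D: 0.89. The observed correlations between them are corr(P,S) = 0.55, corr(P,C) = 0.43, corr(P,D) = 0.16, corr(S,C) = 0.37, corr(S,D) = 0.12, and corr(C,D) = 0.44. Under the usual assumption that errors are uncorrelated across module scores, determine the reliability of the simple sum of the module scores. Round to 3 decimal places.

Var(P+S+C+D) = 4 + 2·[0.55 + 0.43 + 0.16 + 0.37 + 0.12 + 0.44] = 4 + 4.14 = 8.14.
Under uncorrelated errors the observed covariances equal the true-score covariances, so only the own-variance terms attenuate.
True-score variance = [0.66 + 0.69 + 0.57 + 0.89] + 4.14 = 2.81 + 4.14 = 6.95.
Reliability = 6.95 / 8.14 = 0.854.

0.854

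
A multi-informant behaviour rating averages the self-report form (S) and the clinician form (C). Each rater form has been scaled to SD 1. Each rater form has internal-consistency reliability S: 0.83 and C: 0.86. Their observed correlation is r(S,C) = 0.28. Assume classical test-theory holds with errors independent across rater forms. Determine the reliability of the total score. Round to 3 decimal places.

Var(S+C) = 2 + 2·[0.28] = 2 + 0.56 = 2.56.
With uncorrelated errors the cross-covariances are all true-score covariance, so they carry over unchanged; only the diagonal terms shrink to ρᵢσᵢ².
True-score variance = [0.83 + 0.86] + 0.56 = 1.69 + 0.56 = 2.25.
Reliability = 2.25 / 2.56 = 0.879.

0.879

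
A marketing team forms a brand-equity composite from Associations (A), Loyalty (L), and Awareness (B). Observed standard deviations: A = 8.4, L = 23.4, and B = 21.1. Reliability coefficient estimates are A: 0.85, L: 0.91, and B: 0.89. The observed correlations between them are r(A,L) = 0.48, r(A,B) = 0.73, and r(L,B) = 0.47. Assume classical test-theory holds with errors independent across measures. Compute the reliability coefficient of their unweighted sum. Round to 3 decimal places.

0.945

Var(A+L+B) = 8.4² + 23.4² + 21.1² + 2·[8.4·23.4·0.48 + 8.4·21.1·0.73 + 23.4·21.1·0.47] = 1063.33 + 911.584 = 1974.91.
With uncorrelated errors the cross-covariances are all true-score covariance, so they carry over unchanged; only the diagonal terms shrink to ρᵢσᵢ².
True-score variance = [8.4²·0.85 + 23.4²·0.91 + 21.1²·0.89] + 911.584 = 954.493 + 911.584 = 1866.08.
Reliability = 1866.08 / 1974.91 = 0.945.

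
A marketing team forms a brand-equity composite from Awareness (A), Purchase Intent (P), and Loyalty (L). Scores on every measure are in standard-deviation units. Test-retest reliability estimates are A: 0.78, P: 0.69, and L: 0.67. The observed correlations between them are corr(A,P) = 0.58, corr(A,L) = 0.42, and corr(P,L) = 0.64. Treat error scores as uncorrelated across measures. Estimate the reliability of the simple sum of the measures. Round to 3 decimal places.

0.863

Var(A+P+L) = 3 + 2·[0.58 + 0.42 + 0.64] = 3 + 3.28 = 6.28.
Because errors are independent across components, Cov(Tᵢ,Tⱼ) = Cov(Xᵢ,Xⱼ); the off-diagonal part of the true-score variance is the same as above.
True-score variance = [0.78 + 0.69 + 0.67] + 3.28 = 2.14 + 3.28 = 5.42.
Reliability = 5.42 / 6.28 = 0.863.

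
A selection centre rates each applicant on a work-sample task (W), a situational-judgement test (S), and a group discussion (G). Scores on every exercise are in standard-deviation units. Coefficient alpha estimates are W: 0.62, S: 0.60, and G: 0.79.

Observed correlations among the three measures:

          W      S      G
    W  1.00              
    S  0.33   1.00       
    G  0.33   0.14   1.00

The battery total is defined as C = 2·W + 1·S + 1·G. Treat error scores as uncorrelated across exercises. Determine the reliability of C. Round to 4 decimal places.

0.7612

Var(C) = 2² + 1 + 1 + 2·[2·0.33 + 2·0.33 + 0.14] = 6 + 2.92 = 8.92.
Under uncorrelated errors the observed covariances equal the true-score covariances, so only the own-variance terms attenuate.
True-score variance = [2²·0.62 + 0.60 + 0.79] + 2.92 = 3.87 + 2.92 = 6.79.
Reliability = 6.79 / 8.92 = 0.7612.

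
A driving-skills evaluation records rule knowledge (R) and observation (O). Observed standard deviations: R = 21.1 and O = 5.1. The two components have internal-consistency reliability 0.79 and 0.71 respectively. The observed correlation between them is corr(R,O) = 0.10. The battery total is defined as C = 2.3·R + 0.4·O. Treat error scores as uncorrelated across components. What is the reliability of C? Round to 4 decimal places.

Var(C) = 2.3²·21.1² + 0.4²·5.1² + 2·[0.92·21.1·5.1·0.10] = 2359.32 + 19.8002 = 2379.12.
Because errors are independent across components, Cov(Tᵢ,Tⱼ) = Cov(Xᵢ,Xⱼ); the off-diagonal part of the true-score variance is the same as above.
True-score variance = [2.3²·21.1²·0.79 + 0.4²·5.1²·0.71] + 19.8002 = 1863.53 + 19.8002 = 1883.33.
Reliability = 1883.33 / 2379.12 = 0.7916.

0.7916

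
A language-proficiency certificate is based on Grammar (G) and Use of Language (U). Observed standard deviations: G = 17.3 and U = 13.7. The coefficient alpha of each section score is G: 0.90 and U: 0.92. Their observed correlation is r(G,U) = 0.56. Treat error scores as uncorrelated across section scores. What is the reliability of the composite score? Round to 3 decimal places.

Var(G+U) = 17.3² + 13.7² + 2·[17.3·13.7·0.56] = 486.98 + 265.451 = 752.431.
With uncorrelated errors the cross-covariances are all true-score covariance, so they carry over unchanged; only the diagonal terms shrink to ρᵢσᵢ².
True-score variance = [17.3²·0.90 + 13.7²·0.92] + 265.451 = 442.036 + 265.451 = 707.487.
Reliability = 707.487 / 752.431 = 0.940.

0.940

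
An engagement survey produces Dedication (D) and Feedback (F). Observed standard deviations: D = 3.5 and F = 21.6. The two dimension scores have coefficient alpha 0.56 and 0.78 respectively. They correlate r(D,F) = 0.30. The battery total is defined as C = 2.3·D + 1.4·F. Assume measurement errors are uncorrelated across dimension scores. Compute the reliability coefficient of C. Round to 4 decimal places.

Var(C) = 2.3²·3.5² + 1.4²·21.6² + 2·[3.22·3.5·21.6·0.30] = 979.26 + 146.059 = 1125.32.
Under uncorrelated errors the observed covariances equal the true-score covariances, so only the own-variance terms attenuate.
True-score variance = [2.3²·3.5²·0.56 + 1.4²·21.6²·0.78] + 146.059 = 749.566 + 146.059 = 895.626.
Reliability = 895.626 / 1125.32 = 0.7959.

0.7959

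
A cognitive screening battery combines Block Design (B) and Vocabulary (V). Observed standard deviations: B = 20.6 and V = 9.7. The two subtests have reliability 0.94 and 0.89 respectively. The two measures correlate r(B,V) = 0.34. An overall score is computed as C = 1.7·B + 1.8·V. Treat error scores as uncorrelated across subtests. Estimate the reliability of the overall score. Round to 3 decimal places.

Var(C) = 1.7²·20.6² + 1.8²·9.7² + 2·[3.06·20.6·9.7·0.34] = 1531.25 + 415.785 = 1947.04.
Under uncorrelated errors the observed covariances equal the true-score covariances, so only the own-variance terms attenuate.
True-score variance = [1.7²·20.6²·0.94 + 1.8²·9.7²·0.89] + 415.785 = 1424.13 + 415.785 = 1839.92.
Reliability = 1839.92 / 1947.04 = 0.945.

0.945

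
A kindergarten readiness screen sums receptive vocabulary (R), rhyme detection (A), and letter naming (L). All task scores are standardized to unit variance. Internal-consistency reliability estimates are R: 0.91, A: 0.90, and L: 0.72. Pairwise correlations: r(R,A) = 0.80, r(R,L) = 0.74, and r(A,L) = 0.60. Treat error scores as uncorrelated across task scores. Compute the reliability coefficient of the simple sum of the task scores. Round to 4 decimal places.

Var(R+A+L) = 3 + 2·[0.80 + 0.74 + 0.60] = 3 + 4.28 = 7.28.
Because errors are independent across components, Cov(Tᵢ,Tⱼ) = Cov(Xᵢ,Xⱼ); the off-diagonal part of the true-score variance is the same as above.
True-score variance = [0.91 + 0.90 + 0.72] + 4.28 = 2.53 + 4.28 = 6.81.
Reliability = 6.81 / 7.28 = 0.9354.

0.9354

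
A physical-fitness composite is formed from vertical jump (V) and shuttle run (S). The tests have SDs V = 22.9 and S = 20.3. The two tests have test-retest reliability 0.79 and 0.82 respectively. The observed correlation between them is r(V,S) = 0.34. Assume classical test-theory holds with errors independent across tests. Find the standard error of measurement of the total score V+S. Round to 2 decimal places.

13.58

Var(total) = 936.5 + 316.112 = 1252.61.
True-score variance = 752.198 + 316.112 = 1068.31, so reliability = 0.8529.
Error variance = 1252.61 − 1068.31 = 184.302; SEM = √184.302 = 13.58.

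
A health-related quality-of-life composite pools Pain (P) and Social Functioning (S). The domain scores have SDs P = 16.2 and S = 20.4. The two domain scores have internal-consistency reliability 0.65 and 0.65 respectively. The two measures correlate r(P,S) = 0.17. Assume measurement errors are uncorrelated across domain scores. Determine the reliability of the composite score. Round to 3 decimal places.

0.700

Var(P+S) = 16.2² + 20.4² + 2·[16.2·20.4·0.17] = 678.6 + 112.363 = 790.963.
Under uncorrelated errors the observed covariances equal the true-score covariances, so only the own-variance terms attenuate.
True-score variance = [16.2²·0.65 + 20.4²·0.65] + 112.363 = 441.09 + 112.363 = 553.453.
Reliability = 553.453 / 790.963 = 0.700.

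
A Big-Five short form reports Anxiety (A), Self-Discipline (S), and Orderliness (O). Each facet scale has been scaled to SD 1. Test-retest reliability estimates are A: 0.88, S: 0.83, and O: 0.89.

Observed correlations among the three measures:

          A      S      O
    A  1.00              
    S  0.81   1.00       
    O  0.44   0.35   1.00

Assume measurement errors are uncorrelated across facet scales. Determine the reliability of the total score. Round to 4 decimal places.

0.9355

Var(A+S+O) = 3 + 2·[0.81 + 0.44 + 0.35] = 3 + 3.2 = 6.2.
With uncorrelated errors the cross-covariances are all true-score covariance, so they carry over unchanged; only the diagonal terms shrink to ρᵢσᵢ².
True-score variance = [0.88 + 0.83 + 0.89] + 3.2 = 2.6 + 3.2 = 5.8.
Reliability = 5.8 / 6.2 = 0.9355.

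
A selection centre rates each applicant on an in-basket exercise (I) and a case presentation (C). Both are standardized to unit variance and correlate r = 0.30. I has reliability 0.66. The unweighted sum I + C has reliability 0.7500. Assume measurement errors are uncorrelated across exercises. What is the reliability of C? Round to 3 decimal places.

0.690

Var(I+C) = 2 + 2·0.30 = 2.600.
True-score variance = ρ_I + ρ_C + 2·0.30, so 0.7500 = (0.66 + ρ_C + 0.60) / 2.600.
ρ_C = 0.7500·2.600 − 0.66 − 0.60 = 0.690.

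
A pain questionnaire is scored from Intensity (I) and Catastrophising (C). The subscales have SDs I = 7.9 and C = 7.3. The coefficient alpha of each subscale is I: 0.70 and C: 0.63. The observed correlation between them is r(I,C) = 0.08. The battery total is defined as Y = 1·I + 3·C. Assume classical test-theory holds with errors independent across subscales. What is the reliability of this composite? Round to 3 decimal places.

0.656

Var(Y) = 7.9² + 3²·7.3² + 2·[3·7.9·7.3·0.08] = 542.02 + 27.6816 = 569.702.
Because errors are independent across components, Cov(Tᵢ,Tⱼ) = Cov(Xᵢ,Xⱼ); the off-diagonal part of the true-score variance is the same as above.
True-score variance = [7.9²·0.70 + 3²·7.3²·0.63] + 27.6816 = 345.841 + 27.6816 = 373.523.
Reliability = 373.523 / 569.702 = 0.656.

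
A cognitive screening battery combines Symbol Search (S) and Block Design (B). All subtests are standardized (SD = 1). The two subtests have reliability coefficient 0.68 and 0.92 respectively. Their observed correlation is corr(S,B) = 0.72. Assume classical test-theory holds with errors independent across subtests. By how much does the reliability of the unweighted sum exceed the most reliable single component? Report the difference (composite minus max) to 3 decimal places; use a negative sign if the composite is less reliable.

Var(sum) = 2 + 1.44 = 3.44; true-score variance = 1.6 + 1.44 = 3.04; composite reliability = 0.8837.
Max component reliability = 0.9200.
Difference = 0.8837 − 0.9200 = -0.036.

-0.036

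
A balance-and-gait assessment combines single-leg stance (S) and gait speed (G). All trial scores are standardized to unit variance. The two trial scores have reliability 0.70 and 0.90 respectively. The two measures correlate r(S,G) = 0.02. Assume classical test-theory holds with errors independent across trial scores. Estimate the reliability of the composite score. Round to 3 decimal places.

0.804

Var(S+G) = 2 + 2·[0.02] = 2 + 0.04 = 2.04.
With uncorrelated errors the cross-covariances are all true-score covariance, so they carry over unchanged; only the diagonal terms shrink to ρᵢσᵢ².
True-score variance = [0.70 + 0.90] + 0.04 = 1.6 + 0.04 = 1.64.
Reliability = 1.64 / 2.04 = 0.804.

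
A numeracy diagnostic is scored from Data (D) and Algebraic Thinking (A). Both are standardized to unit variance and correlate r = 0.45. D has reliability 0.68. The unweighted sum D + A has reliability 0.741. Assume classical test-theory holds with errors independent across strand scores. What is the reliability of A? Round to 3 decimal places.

0.569

Var(D+A) = 2 + 2·0.45 = 2.900.
True-score variance = ρ_D + ρ_A + 2·0.45, so 0.741 = (0.68 + ρ_A + 0.90) / 2.900.
ρ_A = 0.741·2.900 − 0.68 − 0.90 = 0.569.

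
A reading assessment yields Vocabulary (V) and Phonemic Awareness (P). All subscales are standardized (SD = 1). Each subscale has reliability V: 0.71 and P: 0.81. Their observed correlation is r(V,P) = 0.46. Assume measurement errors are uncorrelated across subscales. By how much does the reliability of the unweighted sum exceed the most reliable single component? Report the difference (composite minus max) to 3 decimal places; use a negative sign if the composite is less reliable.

Var(sum) = 2 + 0.92 = 2.92; true-score variance = 1.52 + 0.92 = 2.44; composite reliability = 0.8356.
Max component reliability = 0.8100.
Difference = 0.8356 − 0.8100 = 0.026.

0.026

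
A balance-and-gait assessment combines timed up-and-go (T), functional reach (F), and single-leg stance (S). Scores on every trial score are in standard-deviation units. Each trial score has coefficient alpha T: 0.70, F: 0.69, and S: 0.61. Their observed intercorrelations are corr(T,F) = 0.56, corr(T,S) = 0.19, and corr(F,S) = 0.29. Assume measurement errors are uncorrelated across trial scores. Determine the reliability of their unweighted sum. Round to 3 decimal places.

0.803

Var(T+F+S) = 3 + 2·[0.56 + 0.19 + 0.29] = 3 + 2.08 = 5.08.
Because errors are independent across components, Cov(Tᵢ,Tⱼ) = Cov(Xᵢ,Xⱼ); the off-diagonal part of the true-score variance is the same as above.
True-score variance = [0.70 + 0.69 + 0.61] + 2.08 = 2 + 2.08 = 4.08.
Reliability = 4.08 / 5.08 = 0.803.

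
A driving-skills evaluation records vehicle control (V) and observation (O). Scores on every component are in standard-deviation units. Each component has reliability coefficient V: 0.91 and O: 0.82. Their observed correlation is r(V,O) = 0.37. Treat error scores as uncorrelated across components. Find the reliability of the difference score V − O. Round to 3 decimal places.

Var(V−O) = 1 + 1 − 2·0.37 = 2 − 0.74 = 1.26.
With uncorrelated errors the cross-covariances are all true-score covariance, so they carry over unchanged; only the diagonal terms shrink to ρᵢσᵢ².
True-score variance = [0.91 + 0.82] − 0.74 = 1.73 − 0.74 = 0.99.
Reliability = 0.99 / 1.26 = 0.786.

0.786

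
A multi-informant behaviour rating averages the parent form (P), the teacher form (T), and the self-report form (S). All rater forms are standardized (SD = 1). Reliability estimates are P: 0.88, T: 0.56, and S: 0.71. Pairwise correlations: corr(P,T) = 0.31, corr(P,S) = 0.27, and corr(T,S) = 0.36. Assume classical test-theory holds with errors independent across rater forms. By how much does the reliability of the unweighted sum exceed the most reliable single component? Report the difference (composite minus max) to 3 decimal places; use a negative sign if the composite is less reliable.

-0.054

Var(sum) = 3 + 1.88 = 4.88; true-score variance = 2.15 + 1.88 = 4.03; composite reliability = 0.8258.
Max component reliability = 0.8800.
Difference = 0.8258 − 0.8800 = -0.054.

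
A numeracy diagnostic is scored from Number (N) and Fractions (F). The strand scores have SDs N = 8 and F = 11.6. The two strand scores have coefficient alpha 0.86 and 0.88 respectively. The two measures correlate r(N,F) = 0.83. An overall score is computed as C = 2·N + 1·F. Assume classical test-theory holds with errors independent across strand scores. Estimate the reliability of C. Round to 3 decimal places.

0.926

Var(C) = 2²·8² + 11.6² + 2·[2·8·11.6·0.83] = 390.56 + 308.096 = 698.656.
Under uncorrelated errors the observed covariances equal the true-score covariances, so only the own-variance terms attenuate.
True-score variance = [2²·8²·0.86 + 11.6²·0.88] + 308.096 = 338.573 + 308.096 = 646.669.
Reliability = 646.669 / 698.656 = 0.926.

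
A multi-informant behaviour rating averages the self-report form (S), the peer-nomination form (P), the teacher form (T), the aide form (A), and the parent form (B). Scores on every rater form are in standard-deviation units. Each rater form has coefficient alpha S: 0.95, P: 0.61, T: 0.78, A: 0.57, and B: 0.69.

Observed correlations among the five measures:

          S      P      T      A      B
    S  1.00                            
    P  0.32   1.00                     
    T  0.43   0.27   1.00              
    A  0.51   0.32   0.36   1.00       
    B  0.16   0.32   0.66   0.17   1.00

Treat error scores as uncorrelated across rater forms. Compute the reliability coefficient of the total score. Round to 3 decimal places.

Var(S+P+T+A+B) = 5 + 2·[0.32 + 0.43 + 0.51 + 0.16 + 0.27 + 0.32 + 0.32 + 0.36 + 0.66 + 0.17] = 5 + 7.04 = 12.04.
Because errors are independent across components, Cov(Tᵢ,Tⱼ) = Cov(Xᵢ,Xⱼ); the off-diagonal part of the true-score variance is the same as above.
True-score variance = [0.95 + 0.61 + 0.78 + 0.57 + 0.69] + 7.04 = 3.6 + 7.04 = 10.64.
Reliability = 10.64 / 12.04 = 0.884.

0.884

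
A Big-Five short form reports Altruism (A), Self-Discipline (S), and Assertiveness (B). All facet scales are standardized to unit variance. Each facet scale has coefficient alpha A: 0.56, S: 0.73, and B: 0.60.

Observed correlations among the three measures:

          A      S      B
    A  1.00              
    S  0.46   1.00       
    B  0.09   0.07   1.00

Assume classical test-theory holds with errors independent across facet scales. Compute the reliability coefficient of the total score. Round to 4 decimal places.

Var(A+S+B) = 3 + 2·[0.46 + 0.09 + 0.07] = 3 + 1.24 = 4.24.
Because errors are independent across components, Cov(Tᵢ,Tⱼ) = Cov(Xᵢ,Xⱼ); the off-diagonal part of the true-score variance is the same as above.
True-score variance = [0.56 + 0.73 + 0.60] + 1.24 = 1.89 + 1.24 = 3.13.
Reliability = 3.13 / 4.24 = 0.7382.

0.7382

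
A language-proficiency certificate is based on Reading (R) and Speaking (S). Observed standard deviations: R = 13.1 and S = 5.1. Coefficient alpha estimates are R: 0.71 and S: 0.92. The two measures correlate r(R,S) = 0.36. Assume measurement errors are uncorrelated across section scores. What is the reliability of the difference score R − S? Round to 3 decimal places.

0.653

Var(R−S) = 13.1² + 5.1² − 2·13.1·5.1·0.36 = 197.62 − 48.1032 = 149.517.
Because errors are independent across components, Cov(Tᵢ,Tⱼ) = Cov(Xᵢ,Xⱼ); the off-diagonal part of the true-score variance is the same as above.
True-score variance = [13.1²·0.71 + 5.1²·0.92] − 48.1032 = 145.772 − 48.1032 = 97.6691.
Reliability = 97.6691 / 149.517 = 0.653.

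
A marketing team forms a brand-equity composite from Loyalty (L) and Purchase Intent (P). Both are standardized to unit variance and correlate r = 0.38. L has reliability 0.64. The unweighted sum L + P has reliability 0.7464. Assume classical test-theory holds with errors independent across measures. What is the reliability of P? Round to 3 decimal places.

Var(L+P) = 2 + 2·0.38 = 2.760.
True-score variance = ρ_L + ρ_P + 2·0.38, so 0.7464 = (0.64 + ρ_P + 0.76) / 2.760.
ρ_P = 0.7464·2.760 − 0.64 − 0.76 = 0.660.

0.660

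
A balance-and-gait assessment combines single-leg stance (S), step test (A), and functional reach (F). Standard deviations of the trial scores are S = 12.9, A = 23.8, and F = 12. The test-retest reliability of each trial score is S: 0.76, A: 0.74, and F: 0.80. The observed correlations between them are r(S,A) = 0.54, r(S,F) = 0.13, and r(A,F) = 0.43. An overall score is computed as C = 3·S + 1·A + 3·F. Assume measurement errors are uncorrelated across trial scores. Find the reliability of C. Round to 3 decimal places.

Var(C) = 3²·12.9² + 23.8² + 3²·12² + 2·[3·12.9·23.8·0.54 + 9·12.9·12·0.13 + 3·23.8·12·0.43] = 3360.13 + 2093.82 = 5453.95.
Because errors are independent across components, Cov(Tᵢ,Tⱼ) = Cov(Xᵢ,Xⱼ); the off-diagonal part of the true-score variance is the same as above.
True-score variance = [3²·12.9²·0.76 + 23.8²·0.74 + 3²·12²·0.80] + 2093.82 = 2594.21 + 2093.82 = 4688.03.
Reliability = 4688.03 / 5453.95 = 0.860.

0.860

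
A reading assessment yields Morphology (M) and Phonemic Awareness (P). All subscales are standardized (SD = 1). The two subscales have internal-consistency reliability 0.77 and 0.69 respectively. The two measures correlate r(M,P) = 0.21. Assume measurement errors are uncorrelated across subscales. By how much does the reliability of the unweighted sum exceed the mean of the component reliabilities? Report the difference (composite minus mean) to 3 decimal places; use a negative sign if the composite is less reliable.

0.047

Var(sum) = 2 + 0.42 = 2.42; true-score variance = 1.46 + 0.42 = 1.88; composite reliability = 0.7769.
Mean component reliability = 0.7300.
Difference = 0.7769 − 0.7300 = 0.047.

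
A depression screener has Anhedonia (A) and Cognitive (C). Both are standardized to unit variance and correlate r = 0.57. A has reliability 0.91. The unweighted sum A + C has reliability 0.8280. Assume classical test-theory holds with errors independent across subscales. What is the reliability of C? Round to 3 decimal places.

0.550

Var(A+C) = 2 + 2·0.57 = 3.140.
True-score variance = ρ_A + ρ_C + 2·0.57, so 0.8280 = (0.91 + ρ_C + 1.14) / 3.140.
ρ_C = 0.8280·3.140 − 0.91 − 1.14 = 0.550.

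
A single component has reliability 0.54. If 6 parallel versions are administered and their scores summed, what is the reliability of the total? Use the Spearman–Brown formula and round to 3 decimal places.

0.876

ρ_k = kρ / (1 + (k−1)ρ) = 6·0.54 / (1 + 5·0.54) = 3.240 / 3.700 = 0.876.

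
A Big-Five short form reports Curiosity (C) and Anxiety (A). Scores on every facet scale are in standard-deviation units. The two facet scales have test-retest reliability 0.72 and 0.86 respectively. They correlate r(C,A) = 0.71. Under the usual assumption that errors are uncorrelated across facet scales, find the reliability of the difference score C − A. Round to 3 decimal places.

0.276

Var(C−A) = 1 + 1 − 2·0.71 = 2 − 1.42 = 0.58.
With uncorrelated errors the cross-covariances are all true-score covariance, so they carry over unchanged; only the diagonal terms shrink to ρᵢσᵢ².
True-score variance = [0.72 + 0.86] − 1.42 = 1.58 − 1.42 = 0.16.
Reliability = 0.16 / 0.58 = 0.276.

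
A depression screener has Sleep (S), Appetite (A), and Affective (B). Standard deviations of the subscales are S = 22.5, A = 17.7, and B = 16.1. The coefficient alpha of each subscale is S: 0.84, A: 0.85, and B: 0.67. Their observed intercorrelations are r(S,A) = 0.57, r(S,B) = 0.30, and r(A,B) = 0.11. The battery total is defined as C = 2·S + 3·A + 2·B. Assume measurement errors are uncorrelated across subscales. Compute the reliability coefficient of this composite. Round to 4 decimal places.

0.8894

Var(C) = 2²·22.5² + 3²·17.7² + 2²·16.1² + 2·[6·22.5·17.7·0.57 + 4·22.5·16.1·0.30 + 6·17.7·16.1·0.11] = 5881.45 + 3969.59 = 9851.04.
Because errors are independent across components, Cov(Tᵢ,Tⱼ) = Cov(Xᵢ,Xⱼ); the off-diagonal part of the true-score variance is the same as above.
True-score variance = [2²·22.5²·0.84 + 3²·17.7²·0.85 + 2²·16.1²·0.67] + 3969.59 = 4792.35 + 3969.59 = 8761.94.
Reliability = 8761.94 / 9851.04 = 0.8894.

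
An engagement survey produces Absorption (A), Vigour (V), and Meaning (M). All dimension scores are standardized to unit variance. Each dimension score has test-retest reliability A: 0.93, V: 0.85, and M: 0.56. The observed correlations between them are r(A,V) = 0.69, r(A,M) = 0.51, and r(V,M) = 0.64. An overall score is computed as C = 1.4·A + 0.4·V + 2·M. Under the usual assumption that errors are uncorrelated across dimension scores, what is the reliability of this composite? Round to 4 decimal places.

0.8217

Var(C) = 1.4² + 0.4² + 2² + 2·[0.56·0.69 + 2.8·0.51 + 0.8·0.64] = 6.12 + 4.6528 = 10.7728.
Under uncorrelated errors the observed covariances equal the true-score covariances, so only the own-variance terms attenuate.
True-score variance = [1.4²·0.93 + 0.4²·0.85 + 2²·0.56] + 4.6528 = 4.1988 + 4.6528 = 8.8516.
Reliability = 8.8516 / 10.7728 = 0.8217.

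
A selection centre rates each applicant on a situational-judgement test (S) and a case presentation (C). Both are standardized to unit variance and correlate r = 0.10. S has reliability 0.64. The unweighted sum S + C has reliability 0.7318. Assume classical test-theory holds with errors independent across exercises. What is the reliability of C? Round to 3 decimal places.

0.770

Var(S+C) = 2 + 2·0.10 = 2.200.
True-score variance = ρ_S + ρ_C + 2·0.10, so 0.7318 = (0.64 + ρ_C + 0.20) / 2.200.
ρ_C = 0.7318·2.200 − 0.64 − 0.20 = 0.770.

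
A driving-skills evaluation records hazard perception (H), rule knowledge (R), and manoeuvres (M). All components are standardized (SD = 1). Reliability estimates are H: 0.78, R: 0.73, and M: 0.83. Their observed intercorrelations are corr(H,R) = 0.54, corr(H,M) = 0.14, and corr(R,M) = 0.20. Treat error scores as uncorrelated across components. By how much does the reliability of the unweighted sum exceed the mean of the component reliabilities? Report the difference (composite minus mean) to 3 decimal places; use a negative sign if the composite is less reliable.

0.081

Var(sum) = 3 + 1.76 = 4.76; true-score variance = 2.34 + 1.76 = 4.1; composite reliability = 0.8613.
Mean component reliability = 0.7800.
Difference = 0.8613 − 0.7800 = 0.081.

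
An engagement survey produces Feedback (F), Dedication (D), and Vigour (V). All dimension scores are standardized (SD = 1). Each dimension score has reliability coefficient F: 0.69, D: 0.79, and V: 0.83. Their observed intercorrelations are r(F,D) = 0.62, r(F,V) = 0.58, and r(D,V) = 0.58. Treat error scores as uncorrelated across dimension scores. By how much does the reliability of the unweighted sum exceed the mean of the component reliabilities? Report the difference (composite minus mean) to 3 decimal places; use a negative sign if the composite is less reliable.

Var(sum) = 3 + 3.56 = 6.56; true-score variance = 2.31 + 3.56 = 5.87; composite reliability = 0.8948.
Mean component reliability = 0.7700.
Difference = 0.8948 − 0.7700 = 0.125.

0.125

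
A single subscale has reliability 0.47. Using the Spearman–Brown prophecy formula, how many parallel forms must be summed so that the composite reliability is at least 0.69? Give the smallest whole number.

3

k ≥ ρ*(1−ρ₁)/(ρ₁(1−ρ*)) = 0.69·0.53 / (0.47·0.31) = 2.510.
Smallest integer k = 3.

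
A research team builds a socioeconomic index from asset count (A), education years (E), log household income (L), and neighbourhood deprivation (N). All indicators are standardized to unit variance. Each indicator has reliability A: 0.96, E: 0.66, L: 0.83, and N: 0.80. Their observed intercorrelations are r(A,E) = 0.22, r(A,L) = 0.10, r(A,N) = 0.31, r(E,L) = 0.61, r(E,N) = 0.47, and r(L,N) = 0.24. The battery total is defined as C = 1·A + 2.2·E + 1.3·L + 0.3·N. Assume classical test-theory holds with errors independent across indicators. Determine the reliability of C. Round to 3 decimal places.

Var(C) = 1 + 2.2² + 1.3² + 0.3² + 2·[2.2·0.22 + 1.3·0.10 + 0.3·0.31 + 2.86·0.61 + 0.66·0.47 + 0.39·0.24] = 7.62 + 5.7108 = 13.3308.
With uncorrelated errors the cross-covariances are all true-score covariance, so they carry over unchanged; only the diagonal terms shrink to ρᵢσᵢ².
True-score variance = [0.96 + 2.2²·0.66 + 1.3²·0.83 + 0.3²·0.80] + 5.7108 = 5.6291 + 5.7108 = 11.3399.
Reliability = 11.3399 / 13.3308 = 0.851.

0.851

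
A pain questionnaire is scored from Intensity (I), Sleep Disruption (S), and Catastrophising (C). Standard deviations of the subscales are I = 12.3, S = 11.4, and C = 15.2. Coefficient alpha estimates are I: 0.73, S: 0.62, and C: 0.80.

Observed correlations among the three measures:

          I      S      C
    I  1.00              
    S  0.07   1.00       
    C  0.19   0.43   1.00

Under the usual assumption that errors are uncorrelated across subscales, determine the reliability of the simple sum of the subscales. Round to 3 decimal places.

Var(I+S+C) = 12.3² + 11.4² + 15.2² + 2·[12.3·11.4·0.07 + 12.3·15.2·0.19 + 11.4·15.2·0.43] = 512.29 + 239.696 = 751.986.
With uncorrelated errors the cross-covariances are all true-score covariance, so they carry over unchanged; only the diagonal terms shrink to ρᵢσᵢ².
True-score variance = [12.3²·0.73 + 11.4²·0.62 + 15.2²·0.80] + 239.696 = 375.849 + 239.696 = 615.545.
Reliability = 615.545 / 751.986 = 0.819.

0.819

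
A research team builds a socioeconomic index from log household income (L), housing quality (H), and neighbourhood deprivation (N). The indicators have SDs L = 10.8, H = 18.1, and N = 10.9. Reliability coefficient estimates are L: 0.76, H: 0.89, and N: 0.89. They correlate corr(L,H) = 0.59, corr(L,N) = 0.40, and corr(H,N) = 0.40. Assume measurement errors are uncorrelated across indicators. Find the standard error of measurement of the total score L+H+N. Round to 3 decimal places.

Var(total) = 563.06 + 482.674 = 1045.73.
True-score variance = 485.96 + 482.674 = 968.635, so reliability = 0.9263.
Error variance = 1045.73 − 968.635 = 77.0998; SEM = √77.0998 = 8.781.

8.781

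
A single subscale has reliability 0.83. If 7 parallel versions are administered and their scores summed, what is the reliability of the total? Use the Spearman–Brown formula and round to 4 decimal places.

0.9716

ρ_k = kρ / (1 + (k−1)ρ) = 7·0.83 / (1 + 6·0.83) = 5.810 / 5.980 = 0.9716.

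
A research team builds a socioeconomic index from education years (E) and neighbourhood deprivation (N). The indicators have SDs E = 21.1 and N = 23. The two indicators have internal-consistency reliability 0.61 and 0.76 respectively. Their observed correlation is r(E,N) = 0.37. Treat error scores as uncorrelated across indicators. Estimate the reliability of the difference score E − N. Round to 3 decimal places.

0.511

Var(E−N) = 21.1² + 23² − 2·21.1·23·0.37 = 974.21 − 359.122 = 615.088.
Under uncorrelated errors the observed covariances equal the true-score covariances, so only the own-variance terms attenuate.
True-score variance = [21.1²·0.61 + 23²·0.76] − 359.122 = 673.618 − 359.122 = 314.496.
Reliability = 314.496 / 615.088 = 0.511.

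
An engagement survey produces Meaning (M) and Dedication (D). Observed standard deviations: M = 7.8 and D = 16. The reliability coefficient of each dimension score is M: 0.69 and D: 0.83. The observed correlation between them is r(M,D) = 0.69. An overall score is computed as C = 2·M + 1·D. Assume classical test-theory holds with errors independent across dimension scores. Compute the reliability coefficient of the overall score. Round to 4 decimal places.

Var(C) = 2²·7.8² + 16² + 2·[2·7.8·16·0.69] = 499.36 + 344.448 = 843.808.
Because errors are independent across components, Cov(Tᵢ,Tⱼ) = Cov(Xᵢ,Xⱼ); the off-diagonal part of the true-score variance is the same as above.
True-score variance = [2²·7.8²·0.69 + 16²·0.83] + 344.448 = 380.398 + 344.448 = 724.846.
Reliability = 724.846 / 843.808 = 0.8590.

0.8590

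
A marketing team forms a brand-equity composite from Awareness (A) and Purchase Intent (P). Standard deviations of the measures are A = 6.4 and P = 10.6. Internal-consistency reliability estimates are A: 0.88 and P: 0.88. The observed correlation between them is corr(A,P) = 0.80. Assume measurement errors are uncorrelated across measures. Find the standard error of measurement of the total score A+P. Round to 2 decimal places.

Var(total) = 153.32 + 108.544 = 261.864.
True-score variance = 134.922 + 108.544 = 243.466, so reliability = 0.9297.
Error variance = 261.864 − 243.466 = 18.3984; SEM = √18.3984 = 4.29.

4.29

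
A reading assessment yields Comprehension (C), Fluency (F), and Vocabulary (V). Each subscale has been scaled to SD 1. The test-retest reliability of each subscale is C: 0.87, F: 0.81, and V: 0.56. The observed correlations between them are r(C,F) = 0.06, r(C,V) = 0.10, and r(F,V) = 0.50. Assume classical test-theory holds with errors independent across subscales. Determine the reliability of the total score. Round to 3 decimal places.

Var(C+F+V) = 3 + 2·[0.06 + 0.10 + 0.50] = 3 + 1.32 = 4.32.
With uncorrelated errors the cross-covariances are all true-score covariance, so they carry over unchanged; only the diagonal terms shrink to ρᵢσᵢ².
True-score variance = [0.87 + 0.81 + 0.56] + 1.32 = 2.24 + 1.32 = 3.56.
Reliability = 3.56 / 4.32 = 0.824.

0.824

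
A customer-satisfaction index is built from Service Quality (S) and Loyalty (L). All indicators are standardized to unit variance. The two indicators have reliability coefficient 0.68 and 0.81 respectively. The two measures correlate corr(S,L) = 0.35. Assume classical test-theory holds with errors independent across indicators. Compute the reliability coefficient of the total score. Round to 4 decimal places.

0.8111

Var(S+L) = 2 + 2·[0.35] = 2 + 0.7 = 2.7.
Because errors are independent across components, Cov(Tᵢ,Tⱼ) = Cov(Xᵢ,Xⱼ); the off-diagonal part of the true-score variance is the same as above.
True-score variance = [0.68 + 0.81] + 0.7 = 1.49 + 0.7 = 2.19.
Reliability = 2.19 / 2.7 = 0.8111.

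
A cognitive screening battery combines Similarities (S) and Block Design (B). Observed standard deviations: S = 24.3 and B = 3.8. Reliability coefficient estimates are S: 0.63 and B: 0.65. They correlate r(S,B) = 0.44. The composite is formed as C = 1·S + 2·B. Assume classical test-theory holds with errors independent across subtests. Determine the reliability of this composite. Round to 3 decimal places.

0.706

Var(C) = 24.3² + 2²·3.8² + 2·[2·24.3·3.8·0.44] = 648.25 + 162.518 = 810.768.
Under uncorrelated errors the observed covariances equal the true-score covariances, so only the own-variance terms attenuate.
True-score variance = [24.3²·0.63 + 2²·3.8²·0.65] + 162.518 = 409.553 + 162.518 = 572.071.
Reliability = 572.071 / 810.768 = 0.706.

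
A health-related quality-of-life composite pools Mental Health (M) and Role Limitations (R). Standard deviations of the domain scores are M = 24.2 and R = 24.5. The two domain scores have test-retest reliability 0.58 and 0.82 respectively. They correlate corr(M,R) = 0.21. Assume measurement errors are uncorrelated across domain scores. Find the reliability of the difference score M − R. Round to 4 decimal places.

0.6221

Var(M−R) = 24.2² + 24.5² − 2·24.2·24.5·0.21 = 1185.89 − 249.018 = 936.872.
Because errors are independent across components, Cov(Tᵢ,Tⱼ) = Cov(Xᵢ,Xⱼ); the off-diagonal part of the true-score variance is the same as above.
True-score variance = [24.2²·0.58 + 24.5²·0.82] − 249.018 = 831.876 − 249.018 = 582.858.
Reliability = 582.858 / 936.872 = 0.6221.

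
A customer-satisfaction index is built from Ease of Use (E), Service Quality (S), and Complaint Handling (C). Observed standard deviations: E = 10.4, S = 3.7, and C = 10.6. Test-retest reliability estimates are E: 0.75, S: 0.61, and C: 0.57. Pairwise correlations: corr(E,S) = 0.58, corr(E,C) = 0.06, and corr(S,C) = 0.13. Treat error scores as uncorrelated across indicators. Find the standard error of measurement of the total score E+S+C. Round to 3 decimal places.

8.983

Var(total) = 234.21 + 68.0628 = 302.273.
True-score variance = 153.516 + 68.0628 = 221.579, so reliability = 0.7330.
Error variance = 302.273 − 221.579 = 80.6939; SEM = √80.6939 = 8.983.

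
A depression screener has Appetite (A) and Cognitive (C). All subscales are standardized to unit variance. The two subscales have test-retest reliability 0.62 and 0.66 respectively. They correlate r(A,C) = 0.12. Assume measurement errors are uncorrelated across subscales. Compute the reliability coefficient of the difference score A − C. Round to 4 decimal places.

0.5909

Var(A−C) = 1 + 1 − 2·0.12 = 2 − 0.24 = 1.76.
With uncorrelated errors the cross-covariances are all true-score covariance, so they carry over unchanged; only the diagonal terms shrink to ρᵢσᵢ².
True-score variance = [0.62 + 0.66] − 0.24 = 1.28 − 0.24 = 1.04.
Reliability = 1.04 / 1.76 = 0.5909.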